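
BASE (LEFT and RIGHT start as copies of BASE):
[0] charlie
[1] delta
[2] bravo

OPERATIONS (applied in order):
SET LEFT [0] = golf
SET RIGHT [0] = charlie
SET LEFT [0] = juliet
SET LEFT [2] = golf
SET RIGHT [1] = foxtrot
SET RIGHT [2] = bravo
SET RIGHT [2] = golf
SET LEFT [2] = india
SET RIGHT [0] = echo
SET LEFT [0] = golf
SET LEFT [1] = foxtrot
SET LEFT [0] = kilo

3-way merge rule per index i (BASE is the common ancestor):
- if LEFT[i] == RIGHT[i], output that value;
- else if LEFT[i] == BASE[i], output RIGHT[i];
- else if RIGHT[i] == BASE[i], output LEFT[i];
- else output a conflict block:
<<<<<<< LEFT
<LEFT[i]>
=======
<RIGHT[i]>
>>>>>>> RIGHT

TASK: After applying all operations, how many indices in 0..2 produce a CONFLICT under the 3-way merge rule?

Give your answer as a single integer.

Answer: 2

Derivation:
Final LEFT:  [kilo, foxtrot, india]
Final RIGHT: [echo, foxtrot, golf]
i=0: BASE=charlie L=kilo R=echo all differ -> CONFLICT
i=1: L=foxtrot R=foxtrot -> agree -> foxtrot
i=2: BASE=bravo L=india R=golf all differ -> CONFLICT
Conflict count: 2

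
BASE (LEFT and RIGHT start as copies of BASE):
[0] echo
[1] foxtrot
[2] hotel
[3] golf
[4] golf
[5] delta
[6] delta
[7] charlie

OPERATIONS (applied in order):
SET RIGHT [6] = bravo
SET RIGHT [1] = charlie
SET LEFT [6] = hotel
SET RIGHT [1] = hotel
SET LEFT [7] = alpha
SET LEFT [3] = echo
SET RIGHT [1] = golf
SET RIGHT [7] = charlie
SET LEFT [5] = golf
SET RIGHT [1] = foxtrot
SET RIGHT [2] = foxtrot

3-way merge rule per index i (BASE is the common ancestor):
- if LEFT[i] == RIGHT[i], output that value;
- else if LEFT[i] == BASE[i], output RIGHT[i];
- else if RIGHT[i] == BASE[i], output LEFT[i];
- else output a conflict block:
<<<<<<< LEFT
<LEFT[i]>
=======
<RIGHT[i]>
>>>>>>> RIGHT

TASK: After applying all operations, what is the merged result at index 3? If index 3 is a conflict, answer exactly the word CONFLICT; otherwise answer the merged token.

Answer: echo

Derivation:
Final LEFT:  [echo, foxtrot, hotel, echo, golf, golf, hotel, alpha]
Final RIGHT: [echo, foxtrot, foxtrot, golf, golf, delta, bravo, charlie]
i=0: L=echo R=echo -> agree -> echo
i=1: L=foxtrot R=foxtrot -> agree -> foxtrot
i=2: L=hotel=BASE, R=foxtrot -> take RIGHT -> foxtrot
i=3: L=echo, R=golf=BASE -> take LEFT -> echo
i=4: L=golf R=golf -> agree -> golf
i=5: L=golf, R=delta=BASE -> take LEFT -> golf
i=6: BASE=delta L=hotel R=bravo all differ -> CONFLICT
i=7: L=alpha, R=charlie=BASE -> take LEFT -> alpha
Index 3 -> echo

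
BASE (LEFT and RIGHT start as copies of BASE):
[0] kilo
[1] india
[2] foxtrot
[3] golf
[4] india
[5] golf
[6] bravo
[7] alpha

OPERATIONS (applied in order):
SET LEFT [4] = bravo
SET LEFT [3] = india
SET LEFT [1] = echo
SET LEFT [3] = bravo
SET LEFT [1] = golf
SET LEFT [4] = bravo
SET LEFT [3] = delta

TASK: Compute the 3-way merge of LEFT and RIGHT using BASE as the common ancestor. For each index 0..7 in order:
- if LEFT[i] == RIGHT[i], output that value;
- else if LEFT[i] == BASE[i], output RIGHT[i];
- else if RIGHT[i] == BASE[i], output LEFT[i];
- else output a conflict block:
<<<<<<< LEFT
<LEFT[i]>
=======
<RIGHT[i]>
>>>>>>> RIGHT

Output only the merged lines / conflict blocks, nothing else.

Final LEFT:  [kilo, golf, foxtrot, delta, bravo, golf, bravo, alpha]
Final RIGHT: [kilo, india, foxtrot, golf, india, golf, bravo, alpha]
i=0: L=kilo R=kilo -> agree -> kilo
i=1: L=golf, R=india=BASE -> take LEFT -> golf
i=2: L=foxtrot R=foxtrot -> agree -> foxtrot
i=3: L=delta, R=golf=BASE -> take LEFT -> delta
i=4: L=bravo, R=india=BASE -> take LEFT -> bravo
i=5: L=golf R=golf -> agree -> golf
i=6: L=bravo R=bravo -> agree -> bravo
i=7: L=alpha R=alpha -> agree -> alpha

Answer: kilo
golf
foxtrot
delta
bravo
golf
bravo
alpha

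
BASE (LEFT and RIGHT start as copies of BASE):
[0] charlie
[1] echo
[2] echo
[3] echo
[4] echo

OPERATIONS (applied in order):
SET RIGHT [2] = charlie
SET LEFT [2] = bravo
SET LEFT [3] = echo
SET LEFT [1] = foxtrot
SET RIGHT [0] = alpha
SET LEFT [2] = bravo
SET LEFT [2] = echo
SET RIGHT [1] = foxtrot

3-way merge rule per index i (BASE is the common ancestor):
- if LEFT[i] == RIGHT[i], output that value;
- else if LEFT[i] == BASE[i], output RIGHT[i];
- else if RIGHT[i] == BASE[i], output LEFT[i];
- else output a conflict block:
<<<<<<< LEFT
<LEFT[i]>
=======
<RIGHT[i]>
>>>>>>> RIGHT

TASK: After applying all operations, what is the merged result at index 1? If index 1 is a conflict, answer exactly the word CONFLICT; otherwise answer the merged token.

Final LEFT:  [charlie, foxtrot, echo, echo, echo]
Final RIGHT: [alpha, foxtrot, charlie, echo, echo]
i=0: L=charlie=BASE, R=alpha -> take RIGHT -> alpha
i=1: L=foxtrot R=foxtrot -> agree -> foxtrot
i=2: L=echo=BASE, R=charlie -> take RIGHT -> charlie
i=3: L=echo R=echo -> agree -> echo
i=4: L=echo R=echo -> agree -> echo
Index 1 -> foxtrot

Answer: foxtrot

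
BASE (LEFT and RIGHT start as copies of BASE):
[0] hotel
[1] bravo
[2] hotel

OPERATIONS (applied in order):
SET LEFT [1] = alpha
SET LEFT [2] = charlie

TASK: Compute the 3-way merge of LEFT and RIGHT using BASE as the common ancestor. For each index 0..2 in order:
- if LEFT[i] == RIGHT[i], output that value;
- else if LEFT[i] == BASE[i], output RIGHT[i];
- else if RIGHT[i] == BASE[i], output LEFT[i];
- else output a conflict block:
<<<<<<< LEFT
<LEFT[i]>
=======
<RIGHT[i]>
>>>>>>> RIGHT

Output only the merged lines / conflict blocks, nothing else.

Answer: hotel
alpha
charlie

Derivation:
Final LEFT:  [hotel, alpha, charlie]
Final RIGHT: [hotel, bravo, hotel]
i=0: L=hotel R=hotel -> agree -> hotel
i=1: L=alpha, R=bravo=BASE -> take LEFT -> alpha
i=2: L=charlie, R=hotel=BASE -> take LEFT -> charlie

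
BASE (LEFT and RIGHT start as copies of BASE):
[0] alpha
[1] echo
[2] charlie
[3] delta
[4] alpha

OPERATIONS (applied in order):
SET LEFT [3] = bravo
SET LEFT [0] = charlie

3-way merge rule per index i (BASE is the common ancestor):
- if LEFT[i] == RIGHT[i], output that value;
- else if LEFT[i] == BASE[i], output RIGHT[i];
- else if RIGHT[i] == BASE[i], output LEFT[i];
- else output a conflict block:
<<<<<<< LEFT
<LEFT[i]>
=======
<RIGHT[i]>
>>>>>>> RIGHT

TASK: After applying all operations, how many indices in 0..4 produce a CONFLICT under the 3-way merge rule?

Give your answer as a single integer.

Answer: 0

Derivation:
Final LEFT:  [charlie, echo, charlie, bravo, alpha]
Final RIGHT: [alpha, echo, charlie, delta, alpha]
i=0: L=charlie, R=alpha=BASE -> take LEFT -> charlie
i=1: L=echo R=echo -> agree -> echo
i=2: L=charlie R=charlie -> agree -> charlie
i=3: L=bravo, R=delta=BASE -> take LEFT -> bravo
i=4: L=alpha R=alpha -> agree -> alpha
Conflict count: 0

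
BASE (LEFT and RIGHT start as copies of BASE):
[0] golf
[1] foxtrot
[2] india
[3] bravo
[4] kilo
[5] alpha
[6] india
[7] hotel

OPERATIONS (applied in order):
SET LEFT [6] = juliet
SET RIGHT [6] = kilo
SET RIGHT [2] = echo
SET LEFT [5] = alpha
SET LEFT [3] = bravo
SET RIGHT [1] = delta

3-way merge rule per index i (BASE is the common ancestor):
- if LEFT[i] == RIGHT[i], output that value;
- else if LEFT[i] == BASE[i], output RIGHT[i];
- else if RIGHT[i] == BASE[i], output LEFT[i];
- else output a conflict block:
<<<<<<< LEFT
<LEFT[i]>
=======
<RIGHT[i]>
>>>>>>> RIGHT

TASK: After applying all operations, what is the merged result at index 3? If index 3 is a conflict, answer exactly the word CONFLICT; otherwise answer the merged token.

Answer: bravo

Derivation:
Final LEFT:  [golf, foxtrot, india, bravo, kilo, alpha, juliet, hotel]
Final RIGHT: [golf, delta, echo, bravo, kilo, alpha, kilo, hotel]
i=0: L=golf R=golf -> agree -> golf
i=1: L=foxtrot=BASE, R=delta -> take RIGHT -> delta
i=2: L=india=BASE, R=echo -> take RIGHT -> echo
i=3: L=bravo R=bravo -> agree -> bravo
i=4: L=kilo R=kilo -> agree -> kilo
i=5: L=alpha R=alpha -> agree -> alpha
i=6: BASE=india L=juliet R=kilo all differ -> CONFLICT
i=7: L=hotel R=hotel -> agree -> hotel
Index 3 -> bravo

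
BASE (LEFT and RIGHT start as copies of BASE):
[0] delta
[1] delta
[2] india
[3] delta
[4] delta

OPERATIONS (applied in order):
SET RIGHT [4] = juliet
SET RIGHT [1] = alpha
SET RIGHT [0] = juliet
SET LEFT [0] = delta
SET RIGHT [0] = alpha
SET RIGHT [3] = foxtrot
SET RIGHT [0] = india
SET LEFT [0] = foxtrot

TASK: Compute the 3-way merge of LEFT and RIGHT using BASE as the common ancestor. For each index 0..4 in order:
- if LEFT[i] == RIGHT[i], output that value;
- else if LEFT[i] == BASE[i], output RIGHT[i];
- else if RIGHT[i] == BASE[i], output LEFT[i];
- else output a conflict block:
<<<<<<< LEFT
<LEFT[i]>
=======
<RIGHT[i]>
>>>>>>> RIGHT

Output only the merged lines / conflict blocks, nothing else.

Answer: <<<<<<< LEFT
foxtrot
=======
india
>>>>>>> RIGHT
alpha
india
foxtrot
juliet

Derivation:
Final LEFT:  [foxtrot, delta, india, delta, delta]
Final RIGHT: [india, alpha, india, foxtrot, juliet]
i=0: BASE=delta L=foxtrot R=india all differ -> CONFLICT
i=1: L=delta=BASE, R=alpha -> take RIGHT -> alpha
i=2: L=india R=india -> agree -> india
i=3: L=delta=BASE, R=foxtrot -> take RIGHT -> foxtrot
i=4: L=delta=BASE, R=juliet -> take RIGHT -> juliet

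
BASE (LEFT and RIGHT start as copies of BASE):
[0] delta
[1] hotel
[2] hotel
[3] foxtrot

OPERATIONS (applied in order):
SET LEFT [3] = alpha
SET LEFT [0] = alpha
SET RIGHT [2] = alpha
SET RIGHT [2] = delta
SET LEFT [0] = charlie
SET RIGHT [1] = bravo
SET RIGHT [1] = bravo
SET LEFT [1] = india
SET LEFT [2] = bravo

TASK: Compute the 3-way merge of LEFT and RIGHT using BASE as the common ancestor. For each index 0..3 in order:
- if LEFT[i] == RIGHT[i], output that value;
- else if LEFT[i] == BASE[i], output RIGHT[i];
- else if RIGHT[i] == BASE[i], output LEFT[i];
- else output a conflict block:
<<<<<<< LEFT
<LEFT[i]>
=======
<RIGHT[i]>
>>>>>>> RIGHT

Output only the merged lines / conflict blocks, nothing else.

Answer: charlie
<<<<<<< LEFT
india
=======
bravo
>>>>>>> RIGHT
<<<<<<< LEFT
bravo
=======
delta
>>>>>>> RIGHT
alpha

Derivation:
Final LEFT:  [charlie, india, bravo, alpha]
Final RIGHT: [delta, bravo, delta, foxtrot]
i=0: L=charlie, R=delta=BASE -> take LEFT -> charlie
i=1: BASE=hotel L=india R=bravo all differ -> CONFLICT
i=2: BASE=hotel L=bravo R=delta all differ -> CONFLICT
i=3: L=alpha, R=foxtrot=BASE -> take LEFT -> alpha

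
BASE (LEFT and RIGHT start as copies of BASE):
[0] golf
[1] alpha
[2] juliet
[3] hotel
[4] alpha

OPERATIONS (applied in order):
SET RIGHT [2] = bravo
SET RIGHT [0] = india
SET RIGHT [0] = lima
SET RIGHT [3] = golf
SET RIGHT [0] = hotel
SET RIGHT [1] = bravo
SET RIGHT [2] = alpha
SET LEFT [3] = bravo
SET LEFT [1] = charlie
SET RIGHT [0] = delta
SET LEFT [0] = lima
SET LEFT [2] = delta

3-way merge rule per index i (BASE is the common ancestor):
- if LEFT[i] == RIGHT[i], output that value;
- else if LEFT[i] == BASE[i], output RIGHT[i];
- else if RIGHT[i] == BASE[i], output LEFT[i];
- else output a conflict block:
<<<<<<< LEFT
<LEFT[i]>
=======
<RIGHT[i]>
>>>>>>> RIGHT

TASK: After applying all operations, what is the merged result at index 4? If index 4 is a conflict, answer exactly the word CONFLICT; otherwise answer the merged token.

Final LEFT:  [lima, charlie, delta, bravo, alpha]
Final RIGHT: [delta, bravo, alpha, golf, alpha]
i=0: BASE=golf L=lima R=delta all differ -> CONFLICT
i=1: BASE=alpha L=charlie R=bravo all differ -> CONFLICT
i=2: BASE=juliet L=delta R=alpha all differ -> CONFLICT
i=3: BASE=hotel L=bravo R=golf all differ -> CONFLICT
i=4: L=alpha R=alpha -> agree -> alpha
Index 4 -> alpha

Answer: alpha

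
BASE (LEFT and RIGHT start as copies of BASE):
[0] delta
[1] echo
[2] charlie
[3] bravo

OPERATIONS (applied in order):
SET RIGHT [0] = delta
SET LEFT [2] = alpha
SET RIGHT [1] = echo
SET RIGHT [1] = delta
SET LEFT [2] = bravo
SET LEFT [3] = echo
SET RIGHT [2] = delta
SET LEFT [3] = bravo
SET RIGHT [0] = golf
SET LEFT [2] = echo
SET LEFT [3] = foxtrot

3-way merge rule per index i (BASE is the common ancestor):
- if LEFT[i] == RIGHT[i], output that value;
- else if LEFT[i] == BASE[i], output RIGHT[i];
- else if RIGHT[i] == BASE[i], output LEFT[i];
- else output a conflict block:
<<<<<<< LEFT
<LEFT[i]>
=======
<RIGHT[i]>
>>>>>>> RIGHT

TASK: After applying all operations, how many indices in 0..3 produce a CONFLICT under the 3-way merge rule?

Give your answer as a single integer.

Final LEFT:  [delta, echo, echo, foxtrot]
Final RIGHT: [golf, delta, delta, bravo]
i=0: L=delta=BASE, R=golf -> take RIGHT -> golf
i=1: L=echo=BASE, R=delta -> take RIGHT -> delta
i=2: BASE=charlie L=echo R=delta all differ -> CONFLICT
i=3: L=foxtrot, R=bravo=BASE -> take LEFT -> foxtrot
Conflict count: 1

Answer: 1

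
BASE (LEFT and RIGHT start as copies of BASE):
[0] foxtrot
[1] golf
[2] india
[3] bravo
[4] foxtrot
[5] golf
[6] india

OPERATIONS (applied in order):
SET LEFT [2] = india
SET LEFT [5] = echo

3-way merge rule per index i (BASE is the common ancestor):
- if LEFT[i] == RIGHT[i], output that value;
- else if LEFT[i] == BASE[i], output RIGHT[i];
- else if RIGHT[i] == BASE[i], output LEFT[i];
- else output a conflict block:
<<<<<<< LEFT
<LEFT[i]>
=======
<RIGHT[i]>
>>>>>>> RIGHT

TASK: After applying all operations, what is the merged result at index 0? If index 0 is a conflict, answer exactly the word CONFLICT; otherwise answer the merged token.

Final LEFT:  [foxtrot, golf, india, bravo, foxtrot, echo, india]
Final RIGHT: [foxtrot, golf, india, bravo, foxtrot, golf, india]
i=0: L=foxtrot R=foxtrot -> agree -> foxtrot
i=1: L=golf R=golf -> agree -> golf
i=2: L=india R=india -> agree -> india
i=3: L=bravo R=bravo -> agree -> bravo
i=4: L=foxtrot R=foxtrot -> agree -> foxtrot
i=5: L=echo, R=golf=BASE -> take LEFT -> echo
i=6: L=india R=india -> agree -> india
Index 0 -> foxtrot

Answer: foxtrot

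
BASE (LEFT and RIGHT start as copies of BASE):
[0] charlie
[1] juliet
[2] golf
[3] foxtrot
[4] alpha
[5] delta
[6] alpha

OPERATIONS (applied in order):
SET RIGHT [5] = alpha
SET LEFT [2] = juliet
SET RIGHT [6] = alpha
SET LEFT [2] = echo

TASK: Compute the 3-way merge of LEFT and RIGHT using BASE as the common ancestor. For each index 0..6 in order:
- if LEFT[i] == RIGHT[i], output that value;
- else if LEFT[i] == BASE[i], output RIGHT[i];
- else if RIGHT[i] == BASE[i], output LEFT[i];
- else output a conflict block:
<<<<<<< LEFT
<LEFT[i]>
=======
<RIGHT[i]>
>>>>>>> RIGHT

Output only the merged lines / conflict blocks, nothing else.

Final LEFT:  [charlie, juliet, echo, foxtrot, alpha, delta, alpha]
Final RIGHT: [charlie, juliet, golf, foxtrot, alpha, alpha, alpha]
i=0: L=charlie R=charlie -> agree -> charlie
i=1: L=juliet R=juliet -> agree -> juliet
i=2: L=echo, R=golf=BASE -> take LEFT -> echo
i=3: L=foxtrot R=foxtrot -> agree -> foxtrot
i=4: L=alpha R=alpha -> agree -> alpha
i=5: L=delta=BASE, R=alpha -> take RIGHT -> alpha
i=6: L=alpha R=alpha -> agree -> alpha

Answer: charlie
juliet
echo
foxtrot
alpha
alpha
alpha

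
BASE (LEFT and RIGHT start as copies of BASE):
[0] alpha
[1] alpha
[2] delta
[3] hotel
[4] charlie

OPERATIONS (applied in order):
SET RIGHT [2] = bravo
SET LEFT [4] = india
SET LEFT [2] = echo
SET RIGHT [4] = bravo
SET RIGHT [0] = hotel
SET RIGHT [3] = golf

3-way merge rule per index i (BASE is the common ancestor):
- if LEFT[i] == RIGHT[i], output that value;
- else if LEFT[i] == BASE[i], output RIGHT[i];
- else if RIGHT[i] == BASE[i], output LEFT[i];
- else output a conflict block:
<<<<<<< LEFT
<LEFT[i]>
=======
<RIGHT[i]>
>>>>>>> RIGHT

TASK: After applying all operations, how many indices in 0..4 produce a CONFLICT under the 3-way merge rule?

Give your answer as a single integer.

Final LEFT:  [alpha, alpha, echo, hotel, india]
Final RIGHT: [hotel, alpha, bravo, golf, bravo]
i=0: L=alpha=BASE, R=hotel -> take RIGHT -> hotel
i=1: L=alpha R=alpha -> agree -> alpha
i=2: BASE=delta L=echo R=bravo all differ -> CONFLICT
i=3: L=hotel=BASE, R=golf -> take RIGHT -> golf
i=4: BASE=charlie L=india R=bravo all differ -> CONFLICT
Conflict count: 2

Answer: 2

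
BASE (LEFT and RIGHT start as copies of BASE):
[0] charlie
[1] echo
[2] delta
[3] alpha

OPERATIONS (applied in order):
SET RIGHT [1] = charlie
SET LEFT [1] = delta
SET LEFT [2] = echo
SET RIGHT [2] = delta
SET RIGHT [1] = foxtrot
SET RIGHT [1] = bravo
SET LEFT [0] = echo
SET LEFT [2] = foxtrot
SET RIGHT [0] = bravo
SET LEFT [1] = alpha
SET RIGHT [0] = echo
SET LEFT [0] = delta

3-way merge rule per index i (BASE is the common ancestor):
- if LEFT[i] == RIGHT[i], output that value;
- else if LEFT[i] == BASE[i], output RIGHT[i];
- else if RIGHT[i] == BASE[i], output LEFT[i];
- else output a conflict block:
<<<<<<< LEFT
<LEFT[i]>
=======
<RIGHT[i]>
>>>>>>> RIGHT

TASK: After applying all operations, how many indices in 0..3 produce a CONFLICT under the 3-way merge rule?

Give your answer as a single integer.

Final LEFT:  [delta, alpha, foxtrot, alpha]
Final RIGHT: [echo, bravo, delta, alpha]
i=0: BASE=charlie L=delta R=echo all differ -> CONFLICT
i=1: BASE=echo L=alpha R=bravo all differ -> CONFLICT
i=2: L=foxtrot, R=delta=BASE -> take LEFT -> foxtrot
i=3: L=alpha R=alpha -> agree -> alpha
Conflict count: 2

Answer: 2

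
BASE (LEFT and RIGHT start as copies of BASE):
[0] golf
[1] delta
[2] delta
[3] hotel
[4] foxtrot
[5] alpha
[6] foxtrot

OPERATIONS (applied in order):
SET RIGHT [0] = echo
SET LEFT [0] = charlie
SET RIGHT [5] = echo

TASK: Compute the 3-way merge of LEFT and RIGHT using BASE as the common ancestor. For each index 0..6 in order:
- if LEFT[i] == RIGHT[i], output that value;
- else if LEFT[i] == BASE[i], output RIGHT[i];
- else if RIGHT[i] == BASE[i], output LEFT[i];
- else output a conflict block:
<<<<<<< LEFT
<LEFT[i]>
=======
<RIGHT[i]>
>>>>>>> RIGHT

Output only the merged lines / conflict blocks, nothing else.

Answer: <<<<<<< LEFT
charlie
=======
echo
>>>>>>> RIGHT
delta
delta
hotel
foxtrot
echo
foxtrot

Derivation:
Final LEFT:  [charlie, delta, delta, hotel, foxtrot, alpha, foxtrot]
Final RIGHT: [echo, delta, delta, hotel, foxtrot, echo, foxtrot]
i=0: BASE=golf L=charlie R=echo all differ -> CONFLICT
i=1: L=delta R=delta -> agree -> delta
i=2: L=delta R=delta -> agree -> delta
i=3: L=hotel R=hotel -> agree -> hotel
i=4: L=foxtrot R=foxtrot -> agree -> foxtrot
i=5: L=alpha=BASE, R=echo -> take RIGHT -> echo
i=6: L=foxtrot R=foxtrot -> agree -> foxtrot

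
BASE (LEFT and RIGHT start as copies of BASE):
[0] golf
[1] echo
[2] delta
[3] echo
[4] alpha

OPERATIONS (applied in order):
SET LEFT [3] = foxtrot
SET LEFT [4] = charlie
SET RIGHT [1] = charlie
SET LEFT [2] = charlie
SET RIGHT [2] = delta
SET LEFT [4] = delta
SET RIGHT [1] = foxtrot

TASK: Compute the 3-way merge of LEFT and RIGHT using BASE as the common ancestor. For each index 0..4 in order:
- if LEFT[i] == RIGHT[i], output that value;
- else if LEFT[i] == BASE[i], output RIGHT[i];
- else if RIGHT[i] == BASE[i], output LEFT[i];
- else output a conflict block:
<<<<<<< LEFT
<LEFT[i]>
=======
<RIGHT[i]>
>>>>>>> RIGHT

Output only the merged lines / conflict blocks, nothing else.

Final LEFT:  [golf, echo, charlie, foxtrot, delta]
Final RIGHT: [golf, foxtrot, delta, echo, alpha]
i=0: L=golf R=golf -> agree -> golf
i=1: L=echo=BASE, R=foxtrot -> take RIGHT -> foxtrot
i=2: L=charlie, R=delta=BASE -> take LEFT -> charlie
i=3: L=foxtrot, R=echo=BASE -> take LEFT -> foxtrot
i=4: L=delta, R=alpha=BASE -> take LEFT -> delta

Answer: golf
foxtrot
charlie
foxtrot
delta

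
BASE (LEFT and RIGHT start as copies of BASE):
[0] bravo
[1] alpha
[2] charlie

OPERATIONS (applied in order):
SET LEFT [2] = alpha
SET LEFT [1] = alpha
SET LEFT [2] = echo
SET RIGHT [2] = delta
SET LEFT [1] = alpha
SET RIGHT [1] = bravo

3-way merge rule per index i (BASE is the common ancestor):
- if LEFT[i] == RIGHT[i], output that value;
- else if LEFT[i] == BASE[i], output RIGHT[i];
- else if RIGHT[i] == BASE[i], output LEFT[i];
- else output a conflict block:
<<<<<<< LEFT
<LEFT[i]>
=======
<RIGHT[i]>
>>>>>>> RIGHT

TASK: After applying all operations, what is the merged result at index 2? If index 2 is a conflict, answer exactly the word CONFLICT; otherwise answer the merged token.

Answer: CONFLICT

Derivation:
Final LEFT:  [bravo, alpha, echo]
Final RIGHT: [bravo, bravo, delta]
i=0: L=bravo R=bravo -> agree -> bravo
i=1: L=alpha=BASE, R=bravo -> take RIGHT -> bravo
i=2: BASE=charlie L=echo R=delta all differ -> CONFLICT
Index 2 -> CONFLICT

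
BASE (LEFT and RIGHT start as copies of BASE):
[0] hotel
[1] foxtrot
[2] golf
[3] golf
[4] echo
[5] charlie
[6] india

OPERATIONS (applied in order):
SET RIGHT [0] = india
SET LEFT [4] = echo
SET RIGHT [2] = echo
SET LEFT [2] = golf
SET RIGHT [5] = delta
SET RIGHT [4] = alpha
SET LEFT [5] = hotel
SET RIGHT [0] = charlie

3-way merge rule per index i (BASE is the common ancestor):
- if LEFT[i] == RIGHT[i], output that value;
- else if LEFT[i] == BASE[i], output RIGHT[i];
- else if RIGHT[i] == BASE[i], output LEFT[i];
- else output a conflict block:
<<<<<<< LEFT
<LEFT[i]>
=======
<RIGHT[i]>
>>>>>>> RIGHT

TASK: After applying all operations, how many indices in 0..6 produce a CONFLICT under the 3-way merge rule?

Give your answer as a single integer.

Answer: 1

Derivation:
Final LEFT:  [hotel, foxtrot, golf, golf, echo, hotel, india]
Final RIGHT: [charlie, foxtrot, echo, golf, alpha, delta, india]
i=0: L=hotel=BASE, R=charlie -> take RIGHT -> charlie
i=1: L=foxtrot R=foxtrot -> agree -> foxtrot
i=2: L=golf=BASE, R=echo -> take RIGHT -> echo
i=3: L=golf R=golf -> agree -> golf
i=4: L=echo=BASE, R=alpha -> take RIGHT -> alpha
i=5: BASE=charlie L=hotel R=delta all differ -> CONFLICT
i=6: L=india R=india -> agree -> india
Conflict count: 1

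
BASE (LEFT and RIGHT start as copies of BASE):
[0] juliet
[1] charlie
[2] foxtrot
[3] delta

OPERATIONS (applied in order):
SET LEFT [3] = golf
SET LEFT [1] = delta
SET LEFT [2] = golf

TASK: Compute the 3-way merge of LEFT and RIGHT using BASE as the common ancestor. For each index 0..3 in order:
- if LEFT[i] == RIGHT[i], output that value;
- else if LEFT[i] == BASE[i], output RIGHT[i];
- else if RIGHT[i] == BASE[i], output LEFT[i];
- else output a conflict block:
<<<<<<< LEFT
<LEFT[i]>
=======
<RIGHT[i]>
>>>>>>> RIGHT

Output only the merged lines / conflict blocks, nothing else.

Answer: juliet
delta
golf
golf

Derivation:
Final LEFT:  [juliet, delta, golf, golf]
Final RIGHT: [juliet, charlie, foxtrot, delta]
i=0: L=juliet R=juliet -> agree -> juliet
i=1: L=delta, R=charlie=BASE -> take LEFT -> delta
i=2: L=golf, R=foxtrot=BASE -> take LEFT -> golf
i=3: L=golf, R=delta=BASE -> take LEFT -> golf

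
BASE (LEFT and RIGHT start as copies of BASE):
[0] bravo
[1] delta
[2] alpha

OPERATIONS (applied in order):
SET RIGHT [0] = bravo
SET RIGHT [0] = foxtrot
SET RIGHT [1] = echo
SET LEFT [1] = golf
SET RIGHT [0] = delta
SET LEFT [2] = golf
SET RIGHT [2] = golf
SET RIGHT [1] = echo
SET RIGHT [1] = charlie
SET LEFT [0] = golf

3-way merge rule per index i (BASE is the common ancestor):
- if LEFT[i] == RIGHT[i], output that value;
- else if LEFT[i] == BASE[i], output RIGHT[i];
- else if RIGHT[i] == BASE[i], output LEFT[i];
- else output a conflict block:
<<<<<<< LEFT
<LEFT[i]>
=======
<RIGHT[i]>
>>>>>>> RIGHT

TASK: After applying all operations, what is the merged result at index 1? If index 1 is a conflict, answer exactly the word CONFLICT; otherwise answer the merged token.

Final LEFT:  [golf, golf, golf]
Final RIGHT: [delta, charlie, golf]
i=0: BASE=bravo L=golf R=delta all differ -> CONFLICT
i=1: BASE=delta L=golf R=charlie all differ -> CONFLICT
i=2: L=golf R=golf -> agree -> golf
Index 1 -> CONFLICT

Answer: CONFLICT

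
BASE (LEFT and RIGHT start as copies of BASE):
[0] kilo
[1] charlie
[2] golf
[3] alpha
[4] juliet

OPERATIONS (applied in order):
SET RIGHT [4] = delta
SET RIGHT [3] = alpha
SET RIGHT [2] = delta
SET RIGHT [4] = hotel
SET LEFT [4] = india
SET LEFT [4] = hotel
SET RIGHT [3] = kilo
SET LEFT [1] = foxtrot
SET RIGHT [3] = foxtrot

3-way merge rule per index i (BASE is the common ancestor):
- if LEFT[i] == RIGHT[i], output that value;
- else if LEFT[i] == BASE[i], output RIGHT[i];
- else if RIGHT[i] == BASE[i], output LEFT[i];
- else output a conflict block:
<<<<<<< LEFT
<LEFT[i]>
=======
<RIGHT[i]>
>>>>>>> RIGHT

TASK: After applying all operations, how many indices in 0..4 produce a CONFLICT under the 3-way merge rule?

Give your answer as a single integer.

Answer: 0

Derivation:
Final LEFT:  [kilo, foxtrot, golf, alpha, hotel]
Final RIGHT: [kilo, charlie, delta, foxtrot, hotel]
i=0: L=kilo R=kilo -> agree -> kilo
i=1: L=foxtrot, R=charlie=BASE -> take LEFT -> foxtrot
i=2: L=golf=BASE, R=delta -> take RIGHT -> delta
i=3: L=alpha=BASE, R=foxtrot -> take RIGHT -> foxtrot
i=4: L=hotel R=hotel -> agree -> hotel
Conflict count: 0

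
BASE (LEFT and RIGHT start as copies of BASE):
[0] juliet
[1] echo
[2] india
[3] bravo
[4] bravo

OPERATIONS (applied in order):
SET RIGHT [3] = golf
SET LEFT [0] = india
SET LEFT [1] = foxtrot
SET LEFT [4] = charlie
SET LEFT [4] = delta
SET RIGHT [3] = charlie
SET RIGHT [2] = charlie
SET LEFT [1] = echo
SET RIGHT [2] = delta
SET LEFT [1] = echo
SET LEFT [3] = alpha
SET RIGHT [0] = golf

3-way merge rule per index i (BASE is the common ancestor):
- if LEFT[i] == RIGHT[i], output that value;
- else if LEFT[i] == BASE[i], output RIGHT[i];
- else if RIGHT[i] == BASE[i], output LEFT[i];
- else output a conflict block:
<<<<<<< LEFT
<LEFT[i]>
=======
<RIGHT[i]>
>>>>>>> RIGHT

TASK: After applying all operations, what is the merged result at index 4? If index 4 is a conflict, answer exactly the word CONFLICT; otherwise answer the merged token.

Final LEFT:  [india, echo, india, alpha, delta]
Final RIGHT: [golf, echo, delta, charlie, bravo]
i=0: BASE=juliet L=india R=golf all differ -> CONFLICT
i=1: L=echo R=echo -> agree -> echo
i=2: L=india=BASE, R=delta -> take RIGHT -> delta
i=3: BASE=bravo L=alpha R=charlie all differ -> CONFLICT
i=4: L=delta, R=bravo=BASE -> take LEFT -> delta
Index 4 -> delta

Answer: delta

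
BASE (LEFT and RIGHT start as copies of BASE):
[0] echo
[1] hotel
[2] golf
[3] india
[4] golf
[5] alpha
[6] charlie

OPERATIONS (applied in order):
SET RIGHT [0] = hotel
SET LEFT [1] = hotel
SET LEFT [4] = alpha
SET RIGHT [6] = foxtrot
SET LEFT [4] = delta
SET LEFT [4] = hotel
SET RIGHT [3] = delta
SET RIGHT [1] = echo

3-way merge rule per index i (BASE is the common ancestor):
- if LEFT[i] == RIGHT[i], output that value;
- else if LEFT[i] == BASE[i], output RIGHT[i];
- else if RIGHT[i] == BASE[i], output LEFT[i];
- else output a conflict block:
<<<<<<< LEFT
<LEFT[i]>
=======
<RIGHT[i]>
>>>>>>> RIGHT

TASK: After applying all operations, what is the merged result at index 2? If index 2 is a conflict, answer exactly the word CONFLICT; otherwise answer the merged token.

Answer: golf

Derivation:
Final LEFT:  [echo, hotel, golf, india, hotel, alpha, charlie]
Final RIGHT: [hotel, echo, golf, delta, golf, alpha, foxtrot]
i=0: L=echo=BASE, R=hotel -> take RIGHT -> hotel
i=1: L=hotel=BASE, R=echo -> take RIGHT -> echo
i=2: L=golf R=golf -> agree -> golf
i=3: L=india=BASE, R=delta -> take RIGHT -> delta
i=4: L=hotel, R=golf=BASE -> take LEFT -> hotel
i=5: L=alpha R=alpha -> agree -> alpha
i=6: L=charlie=BASE, R=foxtrot -> take RIGHT -> foxtrot
Index 2 -> golf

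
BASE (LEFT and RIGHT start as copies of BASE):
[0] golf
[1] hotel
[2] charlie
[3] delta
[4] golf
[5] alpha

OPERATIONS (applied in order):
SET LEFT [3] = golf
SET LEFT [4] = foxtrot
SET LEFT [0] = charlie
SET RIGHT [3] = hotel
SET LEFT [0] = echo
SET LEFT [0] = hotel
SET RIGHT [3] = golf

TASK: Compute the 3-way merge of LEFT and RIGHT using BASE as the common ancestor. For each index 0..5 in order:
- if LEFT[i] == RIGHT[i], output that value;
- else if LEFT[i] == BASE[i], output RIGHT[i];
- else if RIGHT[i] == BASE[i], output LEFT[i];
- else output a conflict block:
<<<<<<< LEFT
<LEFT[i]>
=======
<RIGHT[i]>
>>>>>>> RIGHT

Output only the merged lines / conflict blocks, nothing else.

Final LEFT:  [hotel, hotel, charlie, golf, foxtrot, alpha]
Final RIGHT: [golf, hotel, charlie, golf, golf, alpha]
i=0: L=hotel, R=golf=BASE -> take LEFT -> hotel
i=1: L=hotel R=hotel -> agree -> hotel
i=2: L=charlie R=charlie -> agree -> charlie
i=3: L=golf R=golf -> agree -> golf
i=4: L=foxtrot, R=golf=BASE -> take LEFT -> foxtrot
i=5: L=alpha R=alpha -> agree -> alpha

Answer: hotel
hotel
charlie
golf
foxtrot
alpha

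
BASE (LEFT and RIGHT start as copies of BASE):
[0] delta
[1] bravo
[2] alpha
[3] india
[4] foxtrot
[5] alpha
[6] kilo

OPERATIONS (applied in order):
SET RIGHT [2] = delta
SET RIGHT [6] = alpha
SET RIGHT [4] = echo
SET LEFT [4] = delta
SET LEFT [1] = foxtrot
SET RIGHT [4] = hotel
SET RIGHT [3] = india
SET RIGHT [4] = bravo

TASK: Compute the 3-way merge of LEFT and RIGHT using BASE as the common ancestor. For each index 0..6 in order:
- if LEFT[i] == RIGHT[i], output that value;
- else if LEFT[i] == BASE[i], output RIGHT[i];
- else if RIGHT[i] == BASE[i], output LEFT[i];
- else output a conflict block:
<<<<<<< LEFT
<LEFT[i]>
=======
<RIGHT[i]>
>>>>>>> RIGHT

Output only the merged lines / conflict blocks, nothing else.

Final LEFT:  [delta, foxtrot, alpha, india, delta, alpha, kilo]
Final RIGHT: [delta, bravo, delta, india, bravo, alpha, alpha]
i=0: L=delta R=delta -> agree -> delta
i=1: L=foxtrot, R=bravo=BASE -> take LEFT -> foxtrot
i=2: L=alpha=BASE, R=delta -> take RIGHT -> delta
i=3: L=india R=india -> agree -> india
i=4: BASE=foxtrot L=delta R=bravo all differ -> CONFLICT
i=5: L=alpha R=alpha -> agree -> alpha
i=6: L=kilo=BASE, R=alpha -> take RIGHT -> alpha

Answer: delta
foxtrot
delta
india
<<<<<<< LEFT
delta
=======
bravo
>>>>>>> RIGHT
alpha
alpha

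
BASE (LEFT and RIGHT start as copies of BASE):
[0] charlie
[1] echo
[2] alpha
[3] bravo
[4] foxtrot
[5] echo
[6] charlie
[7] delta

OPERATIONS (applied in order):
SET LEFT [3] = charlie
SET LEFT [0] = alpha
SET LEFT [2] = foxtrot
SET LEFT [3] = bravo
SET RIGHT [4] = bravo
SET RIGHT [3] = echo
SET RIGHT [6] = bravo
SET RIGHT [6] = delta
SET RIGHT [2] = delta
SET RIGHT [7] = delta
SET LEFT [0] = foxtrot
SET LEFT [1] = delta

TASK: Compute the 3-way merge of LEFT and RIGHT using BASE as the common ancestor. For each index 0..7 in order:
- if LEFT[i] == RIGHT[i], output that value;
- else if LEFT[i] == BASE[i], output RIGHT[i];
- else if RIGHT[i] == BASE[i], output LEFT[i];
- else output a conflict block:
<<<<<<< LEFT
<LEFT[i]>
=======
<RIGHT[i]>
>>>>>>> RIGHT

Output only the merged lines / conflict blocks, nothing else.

Answer: foxtrot
delta
<<<<<<< LEFT
foxtrot
=======
delta
>>>>>>> RIGHT
echo
bravo
echo
delta
delta

Derivation:
Final LEFT:  [foxtrot, delta, foxtrot, bravo, foxtrot, echo, charlie, delta]
Final RIGHT: [charlie, echo, delta, echo, bravo, echo, delta, delta]
i=0: L=foxtrot, R=charlie=BASE -> take LEFT -> foxtrot
i=1: L=delta, R=echo=BASE -> take LEFT -> delta
i=2: BASE=alpha L=foxtrot R=delta all differ -> CONFLICT
i=3: L=bravo=BASE, R=echo -> take RIGHT -> echo
i=4: L=foxtrot=BASE, R=bravo -> take RIGHT -> bravo
i=5: L=echo R=echo -> agree -> echo
i=6: L=charlie=BASE, R=delta -> take RIGHT -> delta
i=7: L=delta R=delta -> agree -> delta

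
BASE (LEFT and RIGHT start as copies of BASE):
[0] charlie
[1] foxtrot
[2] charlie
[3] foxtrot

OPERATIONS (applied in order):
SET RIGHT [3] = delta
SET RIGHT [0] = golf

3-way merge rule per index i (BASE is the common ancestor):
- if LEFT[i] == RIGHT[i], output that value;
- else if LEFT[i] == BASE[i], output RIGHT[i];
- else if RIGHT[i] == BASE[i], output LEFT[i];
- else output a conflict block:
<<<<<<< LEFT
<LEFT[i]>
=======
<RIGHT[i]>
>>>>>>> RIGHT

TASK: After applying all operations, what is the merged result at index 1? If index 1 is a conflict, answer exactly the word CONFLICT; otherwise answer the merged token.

Final LEFT:  [charlie, foxtrot, charlie, foxtrot]
Final RIGHT: [golf, foxtrot, charlie, delta]
i=0: L=charlie=BASE, R=golf -> take RIGHT -> golf
i=1: L=foxtrot R=foxtrot -> agree -> foxtrot
i=2: L=charlie R=charlie -> agree -> charlie
i=3: L=foxtrot=BASE, R=delta -> take RIGHT -> delta
Index 1 -> foxtrot

Answer: foxtrot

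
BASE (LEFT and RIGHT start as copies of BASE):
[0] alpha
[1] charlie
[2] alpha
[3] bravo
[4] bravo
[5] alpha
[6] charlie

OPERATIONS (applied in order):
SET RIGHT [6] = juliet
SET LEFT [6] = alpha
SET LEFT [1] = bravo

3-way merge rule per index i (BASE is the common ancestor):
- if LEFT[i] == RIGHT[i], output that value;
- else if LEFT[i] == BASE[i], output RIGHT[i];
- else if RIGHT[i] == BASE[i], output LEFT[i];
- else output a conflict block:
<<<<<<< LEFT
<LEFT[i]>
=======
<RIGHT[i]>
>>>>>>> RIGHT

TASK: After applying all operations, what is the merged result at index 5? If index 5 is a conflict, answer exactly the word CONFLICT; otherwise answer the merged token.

Answer: alpha

Derivation:
Final LEFT:  [alpha, bravo, alpha, bravo, bravo, alpha, alpha]
Final RIGHT: [alpha, charlie, alpha, bravo, bravo, alpha, juliet]
i=0: L=alpha R=alpha -> agree -> alpha
i=1: L=bravo, R=charlie=BASE -> take LEFT -> bravo
i=2: L=alpha R=alpha -> agree -> alpha
i=3: L=bravo R=bravo -> agree -> bravo
i=4: L=bravo R=bravo -> agree -> bravo
i=5: L=alpha R=alpha -> agree -> alpha
i=6: BASE=charlie L=alpha R=juliet all differ -> CONFLICT
Index 5 -> alpha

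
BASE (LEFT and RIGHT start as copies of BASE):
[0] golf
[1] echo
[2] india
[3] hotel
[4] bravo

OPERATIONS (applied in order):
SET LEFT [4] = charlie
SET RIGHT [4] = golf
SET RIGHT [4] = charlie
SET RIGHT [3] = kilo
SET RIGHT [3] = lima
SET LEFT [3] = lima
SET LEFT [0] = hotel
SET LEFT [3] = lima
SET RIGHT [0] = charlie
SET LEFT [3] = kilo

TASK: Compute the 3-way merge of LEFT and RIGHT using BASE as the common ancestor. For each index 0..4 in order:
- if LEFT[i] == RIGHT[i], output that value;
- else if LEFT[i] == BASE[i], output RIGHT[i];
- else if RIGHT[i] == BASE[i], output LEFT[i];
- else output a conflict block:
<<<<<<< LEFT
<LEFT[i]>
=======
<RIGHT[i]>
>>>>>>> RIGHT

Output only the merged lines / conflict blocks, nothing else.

Final LEFT:  [hotel, echo, india, kilo, charlie]
Final RIGHT: [charlie, echo, india, lima, charlie]
i=0: BASE=golf L=hotel R=charlie all differ -> CONFLICT
i=1: L=echo R=echo -> agree -> echo
i=2: L=india R=india -> agree -> india
i=3: BASE=hotel L=kilo R=lima all differ -> CONFLICT
i=4: L=charlie R=charlie -> agree -> charlie

Answer: <<<<<<< LEFT
hotel
=======
charlie
>>>>>>> RIGHT
echo
india
<<<<<<< LEFT
kilo
=======
lima
>>>>>>> RIGHT
charlie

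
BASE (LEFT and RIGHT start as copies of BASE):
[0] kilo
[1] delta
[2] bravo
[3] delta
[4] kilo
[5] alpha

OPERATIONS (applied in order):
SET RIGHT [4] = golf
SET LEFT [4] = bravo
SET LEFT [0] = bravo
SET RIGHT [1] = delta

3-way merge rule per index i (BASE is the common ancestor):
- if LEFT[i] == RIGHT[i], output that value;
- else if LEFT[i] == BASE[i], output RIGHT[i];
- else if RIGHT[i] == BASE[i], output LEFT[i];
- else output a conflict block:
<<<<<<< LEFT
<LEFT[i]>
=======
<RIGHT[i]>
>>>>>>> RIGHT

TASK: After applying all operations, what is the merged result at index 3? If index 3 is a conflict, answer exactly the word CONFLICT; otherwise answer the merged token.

Final LEFT:  [bravo, delta, bravo, delta, bravo, alpha]
Final RIGHT: [kilo, delta, bravo, delta, golf, alpha]
i=0: L=bravo, R=kilo=BASE -> take LEFT -> bravo
i=1: L=delta R=delta -> agree -> delta
i=2: L=bravo R=bravo -> agree -> bravo
i=3: L=delta R=delta -> agree -> delta
i=4: BASE=kilo L=bravo R=golf all differ -> CONFLICT
i=5: L=alpha R=alpha -> agree -> alpha
Index 3 -> delta

Answer: delta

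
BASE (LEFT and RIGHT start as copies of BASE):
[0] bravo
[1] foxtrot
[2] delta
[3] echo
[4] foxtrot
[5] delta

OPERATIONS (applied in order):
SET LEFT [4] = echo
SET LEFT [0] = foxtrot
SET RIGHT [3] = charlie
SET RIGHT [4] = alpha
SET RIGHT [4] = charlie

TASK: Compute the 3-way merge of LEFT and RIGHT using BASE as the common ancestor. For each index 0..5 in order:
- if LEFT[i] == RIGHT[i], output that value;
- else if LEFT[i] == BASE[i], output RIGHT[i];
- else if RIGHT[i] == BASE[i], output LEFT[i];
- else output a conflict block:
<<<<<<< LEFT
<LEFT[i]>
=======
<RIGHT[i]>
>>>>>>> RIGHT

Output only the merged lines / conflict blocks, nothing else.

Final LEFT:  [foxtrot, foxtrot, delta, echo, echo, delta]
Final RIGHT: [bravo, foxtrot, delta, charlie, charlie, delta]
i=0: L=foxtrot, R=bravo=BASE -> take LEFT -> foxtrot
i=1: L=foxtrot R=foxtrot -> agree -> foxtrot
i=2: L=delta R=delta -> agree -> delta
i=3: L=echo=BASE, R=charlie -> take RIGHT -> charlie
i=4: BASE=foxtrot L=echo R=charlie all differ -> CONFLICT
i=5: L=delta R=delta -> agree -> delta

Answer: foxtrot
foxtrot
delta
charlie
<<<<<<< LEFT
echo
=======
charlie
>>>>>>> RIGHT
delta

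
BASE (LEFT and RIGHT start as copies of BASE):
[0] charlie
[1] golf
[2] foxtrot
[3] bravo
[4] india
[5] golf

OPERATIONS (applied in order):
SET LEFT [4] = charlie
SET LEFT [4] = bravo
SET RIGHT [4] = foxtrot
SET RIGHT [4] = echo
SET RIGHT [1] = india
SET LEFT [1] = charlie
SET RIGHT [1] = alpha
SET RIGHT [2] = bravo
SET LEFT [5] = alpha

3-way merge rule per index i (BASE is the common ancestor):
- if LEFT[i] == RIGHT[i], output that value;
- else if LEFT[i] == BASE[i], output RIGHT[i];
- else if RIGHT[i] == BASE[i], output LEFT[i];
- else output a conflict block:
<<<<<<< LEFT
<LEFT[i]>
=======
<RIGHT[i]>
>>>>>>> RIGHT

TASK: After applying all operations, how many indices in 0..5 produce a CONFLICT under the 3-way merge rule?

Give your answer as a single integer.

Final LEFT:  [charlie, charlie, foxtrot, bravo, bravo, alpha]
Final RIGHT: [charlie, alpha, bravo, bravo, echo, golf]
i=0: L=charlie R=charlie -> agree -> charlie
i=1: BASE=golf L=charlie R=alpha all differ -> CONFLICT
i=2: L=foxtrot=BASE, R=bravo -> take RIGHT -> bravo
i=3: L=bravo R=bravo -> agree -> bravo
i=4: BASE=india L=bravo R=echo all differ -> CONFLICT
i=5: L=alpha, R=golf=BASE -> take LEFT -> alpha
Conflict count: 2

Answer: 2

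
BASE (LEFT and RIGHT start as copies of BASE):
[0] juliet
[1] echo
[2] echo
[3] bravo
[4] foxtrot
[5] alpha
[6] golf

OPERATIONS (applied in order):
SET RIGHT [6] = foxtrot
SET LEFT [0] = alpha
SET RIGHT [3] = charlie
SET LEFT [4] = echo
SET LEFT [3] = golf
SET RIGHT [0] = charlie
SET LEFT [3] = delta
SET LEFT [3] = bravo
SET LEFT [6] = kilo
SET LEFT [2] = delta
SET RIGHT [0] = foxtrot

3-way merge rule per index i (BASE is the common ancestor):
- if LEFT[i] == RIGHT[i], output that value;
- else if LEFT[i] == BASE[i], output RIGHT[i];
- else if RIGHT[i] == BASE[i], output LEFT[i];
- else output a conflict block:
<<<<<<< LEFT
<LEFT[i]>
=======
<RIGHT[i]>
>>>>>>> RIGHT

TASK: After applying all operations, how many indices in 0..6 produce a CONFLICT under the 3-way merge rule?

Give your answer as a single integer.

Final LEFT:  [alpha, echo, delta, bravo, echo, alpha, kilo]
Final RIGHT: [foxtrot, echo, echo, charlie, foxtrot, alpha, foxtrot]
i=0: BASE=juliet L=alpha R=foxtrot all differ -> CONFLICT
i=1: L=echo R=echo -> agree -> echo
i=2: L=delta, R=echo=BASE -> take LEFT -> delta
i=3: L=bravo=BASE, R=charlie -> take RIGHT -> charlie
i=4: L=echo, R=foxtrot=BASE -> take LEFT -> echo
i=5: L=alpha R=alpha -> agree -> alpha
i=6: BASE=golf L=kilo R=foxtrot all differ -> CONFLICT
Conflict count: 2

Answer: 2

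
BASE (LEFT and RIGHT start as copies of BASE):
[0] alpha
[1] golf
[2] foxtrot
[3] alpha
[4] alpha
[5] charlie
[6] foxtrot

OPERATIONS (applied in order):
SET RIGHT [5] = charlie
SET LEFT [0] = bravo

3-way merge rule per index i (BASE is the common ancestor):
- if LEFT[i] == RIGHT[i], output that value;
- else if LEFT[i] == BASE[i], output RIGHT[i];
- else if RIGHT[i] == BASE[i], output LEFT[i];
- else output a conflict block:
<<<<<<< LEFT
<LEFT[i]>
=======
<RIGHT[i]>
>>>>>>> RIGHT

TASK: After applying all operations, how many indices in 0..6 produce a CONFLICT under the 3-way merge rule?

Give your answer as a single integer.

Final LEFT:  [bravo, golf, foxtrot, alpha, alpha, charlie, foxtrot]
Final RIGHT: [alpha, golf, foxtrot, alpha, alpha, charlie, foxtrot]
i=0: L=bravo, R=alpha=BASE -> take LEFT -> bravo
i=1: L=golf R=golf -> agree -> golf
i=2: L=foxtrot R=foxtrot -> agree -> foxtrot
i=3: L=alpha R=alpha -> agree -> alpha
i=4: L=alpha R=alpha -> agree -> alpha
i=5: L=charlie R=charlie -> agree -> charlie
i=6: L=foxtrot R=foxtrot -> agree -> foxtrot
Conflict count: 0

Answer: 0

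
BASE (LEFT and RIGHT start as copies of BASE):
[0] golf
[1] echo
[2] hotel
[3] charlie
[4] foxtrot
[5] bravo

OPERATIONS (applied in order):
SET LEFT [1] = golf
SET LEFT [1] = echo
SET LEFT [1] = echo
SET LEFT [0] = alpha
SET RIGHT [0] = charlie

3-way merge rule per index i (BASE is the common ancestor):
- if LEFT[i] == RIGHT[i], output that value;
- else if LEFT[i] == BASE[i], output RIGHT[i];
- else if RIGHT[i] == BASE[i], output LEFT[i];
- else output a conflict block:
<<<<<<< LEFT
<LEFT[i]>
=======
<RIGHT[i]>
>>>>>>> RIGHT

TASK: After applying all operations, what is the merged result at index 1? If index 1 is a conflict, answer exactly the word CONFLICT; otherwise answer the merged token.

Answer: echo

Derivation:
Final LEFT:  [alpha, echo, hotel, charlie, foxtrot, bravo]
Final RIGHT: [charlie, echo, hotel, charlie, foxtrot, bravo]
i=0: BASE=golf L=alpha R=charlie all differ -> CONFLICT
i=1: L=echo R=echo -> agree -> echo
i=2: L=hotel R=hotel -> agree -> hotel
i=3: L=charlie R=charlie -> agree -> charlie
i=4: L=foxtrot R=foxtrot -> agree -> foxtrot
i=5: L=bravo R=bravo -> agree -> bravo
Index 1 -> echo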